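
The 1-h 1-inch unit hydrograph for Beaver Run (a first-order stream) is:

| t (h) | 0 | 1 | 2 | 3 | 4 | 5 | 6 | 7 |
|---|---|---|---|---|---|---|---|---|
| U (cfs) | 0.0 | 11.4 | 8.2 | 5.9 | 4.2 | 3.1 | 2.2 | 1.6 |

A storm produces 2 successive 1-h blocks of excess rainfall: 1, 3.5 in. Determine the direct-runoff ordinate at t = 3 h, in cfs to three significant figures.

Q ≈ 34.6 cfs

By discrete convolution, Q_j = Σ (P_i / 1 in) · U_{j−i}.
At t = 3 h (j=3): Q = (1/1)·5.9 + (3.5/1)·8.2 = 34.6 cfs.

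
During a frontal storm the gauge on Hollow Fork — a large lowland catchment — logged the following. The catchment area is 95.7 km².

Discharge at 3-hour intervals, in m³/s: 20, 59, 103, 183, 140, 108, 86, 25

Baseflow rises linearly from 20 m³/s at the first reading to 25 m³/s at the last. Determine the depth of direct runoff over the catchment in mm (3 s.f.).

d ≈ 61.4 mm

Direct runoff: 0.00, 38.29, 81.57, 160.86, 117.14, 84.43, 61.71, 0.00 m³/s; ΣQ_DR = 544.0 m³/s.
V = ΣQ_DR · Δt = 544.0 × 10800 s = 5.875 × 10^6 m³.
Over A = 95.7 km², depth = V / A = 61.4 mm.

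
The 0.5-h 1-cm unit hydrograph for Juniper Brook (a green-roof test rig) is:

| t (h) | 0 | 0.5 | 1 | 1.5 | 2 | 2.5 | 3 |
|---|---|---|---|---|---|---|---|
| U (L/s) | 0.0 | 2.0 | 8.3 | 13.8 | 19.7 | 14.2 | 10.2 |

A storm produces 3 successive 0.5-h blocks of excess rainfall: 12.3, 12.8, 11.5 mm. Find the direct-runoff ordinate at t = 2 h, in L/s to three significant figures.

Q ≈ 51.4 L/s

By discrete convolution, Q_j = Σ (P_i / 10 mm) · U_{j−i}.
At t = 2 h (j=4): Q = (12.3/10)·19.7 + (12.8/10)·13.8 + (11.5/10)·8.3 = 51.4 L/s.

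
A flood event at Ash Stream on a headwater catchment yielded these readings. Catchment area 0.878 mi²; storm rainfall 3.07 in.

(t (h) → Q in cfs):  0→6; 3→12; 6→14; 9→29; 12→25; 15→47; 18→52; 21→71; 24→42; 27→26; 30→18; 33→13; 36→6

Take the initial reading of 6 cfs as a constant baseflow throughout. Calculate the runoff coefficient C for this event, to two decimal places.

ΣQ_DR = 283.0 cfs; V = ΣQ_DR·Δt = 3.056 × 10^6 ft³.
Runoff depth d = V / A = 1.498 in.
C = d / P = 1.498 / 3.07 = 0.49.

C ≈ 0.49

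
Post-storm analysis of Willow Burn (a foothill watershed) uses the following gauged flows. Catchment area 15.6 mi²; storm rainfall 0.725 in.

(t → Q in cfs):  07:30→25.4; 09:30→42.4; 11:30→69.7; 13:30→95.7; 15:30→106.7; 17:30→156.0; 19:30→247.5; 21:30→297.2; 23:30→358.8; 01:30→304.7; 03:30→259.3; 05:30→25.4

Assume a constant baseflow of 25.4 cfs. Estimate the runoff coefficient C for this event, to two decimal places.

ΣQ_DR = 1684 cfs; V = ΣQ_DR·Δt = 1.212 × 10^7 ft³.
Runoff depth d = V / A = 0.3346 in.
C = d / P = 0.3346 / 0.725 = 0.46.

C ≈ 0.46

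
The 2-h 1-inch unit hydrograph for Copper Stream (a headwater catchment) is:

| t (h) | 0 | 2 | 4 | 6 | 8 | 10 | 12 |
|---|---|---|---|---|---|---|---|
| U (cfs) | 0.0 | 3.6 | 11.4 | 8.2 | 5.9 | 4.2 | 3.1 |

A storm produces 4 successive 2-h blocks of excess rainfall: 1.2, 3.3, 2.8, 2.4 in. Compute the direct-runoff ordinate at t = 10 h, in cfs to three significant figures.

By discrete convolution, Q_j = Σ (P_i / 1 in) · U_{j−i}.
At t = 10 h (j=5): Q = (1.2/1)·4.2 + (3.3/1)·5.9 + (2.8/1)·8.2 + (2.4/1)·11.4 = 74.8 cfs.

Q ≈ 74.8 cfs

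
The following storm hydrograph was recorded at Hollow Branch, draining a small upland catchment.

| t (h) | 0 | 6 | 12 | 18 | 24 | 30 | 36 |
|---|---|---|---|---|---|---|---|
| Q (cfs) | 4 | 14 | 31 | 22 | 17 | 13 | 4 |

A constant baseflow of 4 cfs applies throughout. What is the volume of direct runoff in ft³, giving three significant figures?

Direct-runoff ordinates (Q − Q_b): 0.0, 10.0, 27.0, 18.0, 13.0, 9.0, 0.0 cfs.
ΣQ_DR = 77.00 cfs.
With Δt = 6 h = 21600 s, V = ΣQ_DR · Δt = 77.00 × 21600 = 1.66 × 10^6 ft³.

V ≈ 1.66 × 10^6 ft³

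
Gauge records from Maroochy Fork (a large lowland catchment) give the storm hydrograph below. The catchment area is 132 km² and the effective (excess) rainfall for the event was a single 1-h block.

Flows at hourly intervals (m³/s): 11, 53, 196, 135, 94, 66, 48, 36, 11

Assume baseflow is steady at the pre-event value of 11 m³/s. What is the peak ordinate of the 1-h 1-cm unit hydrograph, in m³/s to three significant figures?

Direct runoff: 0.0, 42.0, 185.0, 124.0, 83.0, 55.0, 37.0, 25.0, 0.0 m³/s; ΣQ_DR = 551.0 m³/s, peak = 185.0 m³/s.
Runoff depth d = ΣQ_DR·Δt / A = 551.0 × 3600 / (132 km²) = 15.03 mm.
The 1-cm UH is the DRH scaled by (10 mm)/d, so U_p = 185.0 × 10/15.03 = 123 m³/s.

U_p ≈ 123 m³/s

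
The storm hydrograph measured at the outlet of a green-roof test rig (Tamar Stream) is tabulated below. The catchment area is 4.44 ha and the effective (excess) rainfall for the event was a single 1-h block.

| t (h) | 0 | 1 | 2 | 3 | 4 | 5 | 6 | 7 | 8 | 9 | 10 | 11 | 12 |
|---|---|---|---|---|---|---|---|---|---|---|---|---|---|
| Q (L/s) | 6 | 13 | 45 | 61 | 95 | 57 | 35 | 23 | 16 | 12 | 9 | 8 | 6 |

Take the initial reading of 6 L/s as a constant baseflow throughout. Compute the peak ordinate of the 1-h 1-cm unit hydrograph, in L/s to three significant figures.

U_p ≈ 35.6 L/s

Direct runoff: 0.0, 7.0, 39.0, 55.0, 89.0, 51.0, 29.0, 17.0, 10.0, 6.0, 3.0, 2.0, 0.0 L/s; ΣQ_DR = 308.0 L/s, peak = 89.0 L/s.
Runoff depth d = ΣQ_DR·Δt / A = 308.0 × 3600 / (4.44 ha) = 24.97 mm.
The 1-cm UH is the DRH scaled by (10 mm)/d, so U_p = 89.0 × 10/24.97 = 35.6 L/s.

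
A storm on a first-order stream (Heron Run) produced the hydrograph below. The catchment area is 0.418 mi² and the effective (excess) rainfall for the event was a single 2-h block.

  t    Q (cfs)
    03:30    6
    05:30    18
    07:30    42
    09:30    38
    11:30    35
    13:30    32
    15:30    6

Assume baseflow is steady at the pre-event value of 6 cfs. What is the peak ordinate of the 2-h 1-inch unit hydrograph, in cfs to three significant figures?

Direct runoff: 0.0, 12.0, 36.0, 32.0, 29.0, 26.0, 0.0 cfs; ΣQ_DR = 135.0 cfs, peak = 36.0 cfs.
Runoff depth d = ΣQ_DR·Δt / A = 135.0 × 7200 / (0.418 mi²) = 1.001 in.
The 1-inch UH is the DRH scaled by (1 in)/d, so U_p = 36.0 × 1/1.001 = 36.0 cfs.

U_p ≈ 36.0 cfs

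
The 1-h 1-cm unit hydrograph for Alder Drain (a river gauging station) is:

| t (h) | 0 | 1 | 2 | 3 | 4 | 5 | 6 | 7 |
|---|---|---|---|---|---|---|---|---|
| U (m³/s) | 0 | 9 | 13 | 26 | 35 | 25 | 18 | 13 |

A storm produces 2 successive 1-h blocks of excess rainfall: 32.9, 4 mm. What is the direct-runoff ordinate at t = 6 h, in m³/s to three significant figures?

By discrete convolution, Q_j = Σ (P_i / 10 mm) · U_{j−i}.
At t = 6 h (j=6): Q = (32.9/10)·18 + (4/10)·25 = 69.2 m³/s.

Q ≈ 69.2 m³/s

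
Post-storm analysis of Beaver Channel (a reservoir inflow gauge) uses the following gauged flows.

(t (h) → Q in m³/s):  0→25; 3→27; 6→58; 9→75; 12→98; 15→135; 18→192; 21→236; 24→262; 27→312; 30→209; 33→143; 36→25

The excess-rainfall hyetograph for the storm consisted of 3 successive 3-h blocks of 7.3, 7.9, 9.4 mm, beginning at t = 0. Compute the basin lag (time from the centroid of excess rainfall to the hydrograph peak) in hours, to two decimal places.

Centroid of excess rainfall: t_c = Σ P_i·t̄_i / ΣP_i = 4.7561 h (block centres at 1.5, 4.5, 7.5 h).
Hydrograph peak occurs at t = 27 h, so basin lag t_L = 27 − 4.7561 = 22.24 h.

t_L ≈ 22.24 h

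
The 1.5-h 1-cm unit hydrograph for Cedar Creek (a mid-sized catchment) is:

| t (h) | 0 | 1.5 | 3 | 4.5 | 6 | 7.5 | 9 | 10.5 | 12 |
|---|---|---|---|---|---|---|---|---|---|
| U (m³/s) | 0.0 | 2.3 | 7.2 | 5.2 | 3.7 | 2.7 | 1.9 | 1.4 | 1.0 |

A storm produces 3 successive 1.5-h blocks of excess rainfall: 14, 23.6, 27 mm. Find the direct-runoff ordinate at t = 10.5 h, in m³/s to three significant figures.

By discrete convolution, Q_j = Σ (P_i / 10 mm) · U_{j−i}.
At t = 10.5 h (j=7): Q = (14/10)·1.4 + (23.6/10)·1.9 + (27/10)·2.7 = 13.7 m³/s.

Q ≈ 13.7 m³/s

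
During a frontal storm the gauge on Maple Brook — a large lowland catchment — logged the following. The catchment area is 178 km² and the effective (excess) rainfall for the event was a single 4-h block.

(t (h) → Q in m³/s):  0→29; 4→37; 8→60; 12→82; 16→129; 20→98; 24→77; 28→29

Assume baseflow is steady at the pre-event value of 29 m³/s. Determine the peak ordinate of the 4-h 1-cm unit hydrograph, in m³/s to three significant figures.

U_p ≈ 40.0 m³/s

Direct runoff: 0.0, 8.0, 31.0, 53.0, 100.0, 69.0, 48.0, 0.0 m³/s; ΣQ_DR = 309.0 m³/s, peak = 100.0 m³/s.
Runoff depth d = ΣQ_DR·Δt / A = 309.0 × 14400 / (178 km²) = 25.00 mm.
The 1-cm UH is the DRH scaled by (10 mm)/d, so U_p = 100.0 × 10/25.00 = 40.0 m³/s.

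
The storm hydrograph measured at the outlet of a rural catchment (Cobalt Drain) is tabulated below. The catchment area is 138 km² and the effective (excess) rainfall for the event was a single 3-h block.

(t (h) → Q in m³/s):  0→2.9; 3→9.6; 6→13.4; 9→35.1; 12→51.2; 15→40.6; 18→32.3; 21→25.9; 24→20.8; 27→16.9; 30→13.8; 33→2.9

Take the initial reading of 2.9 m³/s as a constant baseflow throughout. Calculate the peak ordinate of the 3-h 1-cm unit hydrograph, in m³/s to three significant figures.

Direct runoff: 0.0, 6.7, 10.5, 32.2, 48.3, 37.7, 29.4, 23.0, 17.9, 14.0, 10.9, 0.0 m³/s; ΣQ_DR = 230.6 m³/s, peak = 48.3 m³/s.
Runoff depth d = ΣQ_DR·Δt / A = 230.6 × 10800 / (138 km²) = 18.05 mm.
The 1-cm UH is the DRH scaled by (10 mm)/d, so U_p = 48.3 × 10/18.05 = 26.8 m³/s.

U_p ≈ 26.8 m³/s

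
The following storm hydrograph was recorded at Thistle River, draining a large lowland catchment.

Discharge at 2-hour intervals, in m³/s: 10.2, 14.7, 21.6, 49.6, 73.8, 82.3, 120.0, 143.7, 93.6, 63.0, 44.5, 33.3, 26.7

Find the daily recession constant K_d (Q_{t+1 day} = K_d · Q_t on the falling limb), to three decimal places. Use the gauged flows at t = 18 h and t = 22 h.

Between t = 18 h and t = 22 h the flow falls from 63.0 to 33.3 m³/s over 2×2 h = 4 h.
Per-interval ratio K = (33.3/63.0)^(1/2) = 0.7270; K_d = K^(24/2) = 0.022.

K_d ≈ 0.022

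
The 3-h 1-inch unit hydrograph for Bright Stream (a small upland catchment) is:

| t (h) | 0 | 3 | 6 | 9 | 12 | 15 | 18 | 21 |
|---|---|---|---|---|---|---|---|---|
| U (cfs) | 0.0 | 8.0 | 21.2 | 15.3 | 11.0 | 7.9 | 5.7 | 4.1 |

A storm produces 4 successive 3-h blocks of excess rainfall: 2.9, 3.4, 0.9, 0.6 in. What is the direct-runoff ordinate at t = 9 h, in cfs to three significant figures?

Q ≈ 124 cfs

By discrete convolution, Q_j = Σ (P_i / 1 in) · U_{j−i}.
At t = 9 h (j=3): Q = (2.9/1)·15.3 + (3.4/1)·21.2 + (0.9/1)·8.0 + (0.6/1)·0.0 = 124 cfs.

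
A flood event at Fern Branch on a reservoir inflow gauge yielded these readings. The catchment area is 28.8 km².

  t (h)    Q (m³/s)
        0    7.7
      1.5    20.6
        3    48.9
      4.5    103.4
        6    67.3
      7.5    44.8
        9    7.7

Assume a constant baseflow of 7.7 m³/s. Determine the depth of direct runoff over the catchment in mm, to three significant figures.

d ≈ 46.2 mm

Direct runoff: 0.0, 12.9, 41.2, 95.7, 59.6, 37.1, 0.0 m³/s; ΣQ_DR = 246.5 m³/s.
V = ΣQ_DR · Δt = 246.5 × 5400 s = 1.331 × 10^6 m³.
Over A = 28.8 km², depth = V / A = 46.2 mm.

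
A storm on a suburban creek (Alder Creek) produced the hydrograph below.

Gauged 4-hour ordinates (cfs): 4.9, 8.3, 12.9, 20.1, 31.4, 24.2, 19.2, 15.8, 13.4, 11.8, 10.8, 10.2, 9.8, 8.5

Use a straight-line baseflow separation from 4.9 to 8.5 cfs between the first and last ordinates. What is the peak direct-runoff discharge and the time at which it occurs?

Subtracting baseflow gives direct-runoff ordinates: 0.00, 3.12, 7.45, 14.37, 25.39, 17.92, 12.64, 8.96, 6.28, 4.41, 3.13, 2.25, 1.58, 0.00 cfs.
The maximum is 25.39 cfs, occurring at the reading for t = 16 h.

Q_p = 25.39 cfs at t = 16 h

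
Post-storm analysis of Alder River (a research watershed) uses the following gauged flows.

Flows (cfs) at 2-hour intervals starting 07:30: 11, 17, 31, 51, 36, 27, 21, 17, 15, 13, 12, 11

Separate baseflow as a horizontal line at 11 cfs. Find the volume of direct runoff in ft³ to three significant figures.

V ≈ 9.36 × 10^5 ft³

Direct-runoff ordinates (Q − Q_b): 0.0, 6.0, 20.0, 40.0, 25.0, 16.0, 10.0, 6.0, 4.0, 2.0, 1.0, 0.0 cfs.
ΣQ_DR = 130.0 cfs.
With Δt = 2 h = 7200 s, V = ΣQ_DR · Δt = 130.0 × 7200 = 9.36 × 10^5 ft³.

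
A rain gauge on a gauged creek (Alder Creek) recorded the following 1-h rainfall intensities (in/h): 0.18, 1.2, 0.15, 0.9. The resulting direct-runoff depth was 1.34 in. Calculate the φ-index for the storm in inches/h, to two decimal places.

Only the 2 blocks with intensity above φ contribute runoff: 1.2, 0.9 in/h.
Σ(I−φ)·Δt = d  ⇒  (1.2+0.9 − 2φ)·1 = 1.34
φ = (2.100 − 1.34/1) / 2 = 0.38 in/h.

φ ≈ 0.38 in/h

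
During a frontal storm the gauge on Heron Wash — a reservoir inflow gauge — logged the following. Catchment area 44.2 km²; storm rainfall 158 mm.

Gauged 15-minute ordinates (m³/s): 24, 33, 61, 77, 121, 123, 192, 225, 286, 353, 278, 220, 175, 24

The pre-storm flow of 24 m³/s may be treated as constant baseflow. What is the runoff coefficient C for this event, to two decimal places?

ΣQ_DR = 1856 m³/s; V = ΣQ_DR·Δt = 1.670 × 10^6 m³.
Runoff depth d = V / A = 37.79 mm.
C = d / P = 37.79 / 158 = 0.24.

C ≈ 0.24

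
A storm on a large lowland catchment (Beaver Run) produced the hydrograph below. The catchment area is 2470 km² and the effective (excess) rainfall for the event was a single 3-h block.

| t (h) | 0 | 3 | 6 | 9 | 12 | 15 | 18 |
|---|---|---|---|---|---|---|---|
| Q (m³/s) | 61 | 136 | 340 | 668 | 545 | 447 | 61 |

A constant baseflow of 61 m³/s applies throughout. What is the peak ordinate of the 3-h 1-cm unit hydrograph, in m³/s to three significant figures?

U_p ≈ 758 m³/s

Direct runoff: 0.0, 75.0, 279.0, 607.0, 484.0, 386.0, 0.0 m³/s; ΣQ_DR = 1831 m³/s, peak = 607.0 m³/s.
Runoff depth d = ΣQ_DR·Δt / A = 1831 × 10800 / (2470 km²) = 8.006 mm.
The 1-cm UH is the DRH scaled by (10 mm)/d, so U_p = 607.0 × 10/8.006 = 758 m³/s.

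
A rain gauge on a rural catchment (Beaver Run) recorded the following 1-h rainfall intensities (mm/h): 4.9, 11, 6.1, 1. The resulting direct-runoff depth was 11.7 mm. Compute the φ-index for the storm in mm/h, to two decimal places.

Only the 3 blocks with intensity above φ contribute runoff: 4.9, 11, 6.1 mm/h.
Σ(I−φ)·Δt = d  ⇒  (4.9+11+6.1 − 3φ)·1 = 11.7
φ = (22.00 − 11.7/1) / 3 = 3.43 mm/h.

φ ≈ 3.43 mm/h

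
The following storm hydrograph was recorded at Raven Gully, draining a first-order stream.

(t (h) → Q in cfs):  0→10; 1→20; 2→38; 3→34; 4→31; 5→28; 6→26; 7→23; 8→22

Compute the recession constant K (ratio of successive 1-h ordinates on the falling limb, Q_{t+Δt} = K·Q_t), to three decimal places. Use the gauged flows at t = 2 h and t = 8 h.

K ≈ 0.913

Using the recession-limb readings at t = 2 h and t = 8 h: Q falls from 38 to 22 cfs over 6 intervals.
K = (Q₂/Q₁)^(1/6) = (22/38)^(1/6) = 0.913.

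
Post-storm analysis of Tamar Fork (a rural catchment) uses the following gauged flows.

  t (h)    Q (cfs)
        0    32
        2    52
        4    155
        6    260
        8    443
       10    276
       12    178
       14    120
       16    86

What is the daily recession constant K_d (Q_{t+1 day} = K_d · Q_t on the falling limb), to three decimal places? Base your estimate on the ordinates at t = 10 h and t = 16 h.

K_d ≈ 0.009

Between t = 10 h and t = 16 h the flow falls from 276 to 86 cfs over 3×2 h = 6 h.
Per-interval ratio K = (86/276)^(1/3) = 0.6779; K_d = K^(24/2) = 0.009.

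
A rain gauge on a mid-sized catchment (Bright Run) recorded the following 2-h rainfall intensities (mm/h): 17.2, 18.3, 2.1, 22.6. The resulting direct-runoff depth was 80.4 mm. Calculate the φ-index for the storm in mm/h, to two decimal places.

φ ≈ 5.97 mm/h

Only the 3 blocks with intensity above φ contribute runoff: 17.2, 18.3, 22.6 mm/h.
Σ(I−φ)·Δt = d  ⇒  (17.2+18.3+22.6 − 3φ)·2 = 80.4
φ = (58.10 − 80.4/2) / 3 = 5.97 mm/h.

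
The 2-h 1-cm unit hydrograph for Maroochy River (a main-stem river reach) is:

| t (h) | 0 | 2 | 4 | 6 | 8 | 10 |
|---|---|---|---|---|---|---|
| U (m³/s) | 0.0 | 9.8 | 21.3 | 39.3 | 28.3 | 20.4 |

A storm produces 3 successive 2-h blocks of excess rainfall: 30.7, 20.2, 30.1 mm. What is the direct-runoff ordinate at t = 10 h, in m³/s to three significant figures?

By discrete convolution, Q_j = Σ (P_i / 10 mm) · U_{j−i}.
At t = 10 h (j=5): Q = (30.7/10)·20.4 + (20.2/10)·28.3 + (30.1/10)·39.3 = 238 m³/s.

Q ≈ 238 m³/s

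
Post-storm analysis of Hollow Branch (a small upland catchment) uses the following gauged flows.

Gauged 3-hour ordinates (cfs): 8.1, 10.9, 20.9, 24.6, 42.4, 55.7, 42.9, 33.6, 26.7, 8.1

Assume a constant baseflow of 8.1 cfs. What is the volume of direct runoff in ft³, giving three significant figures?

Direct-runoff ordinates (Q − Q_b): 0.0, 2.8, 12.8, 16.5, 34.3, 47.6, 34.8, 25.5, 18.6, 0.0 cfs.
ΣQ_DR = 192.9 cfs.
With Δt = 3 h = 10800 s, V = ΣQ_DR · Δt = 192.9 × 10800 = 2.08 × 10^6 ft³.

V ≈ 2.08 × 10^6 ft³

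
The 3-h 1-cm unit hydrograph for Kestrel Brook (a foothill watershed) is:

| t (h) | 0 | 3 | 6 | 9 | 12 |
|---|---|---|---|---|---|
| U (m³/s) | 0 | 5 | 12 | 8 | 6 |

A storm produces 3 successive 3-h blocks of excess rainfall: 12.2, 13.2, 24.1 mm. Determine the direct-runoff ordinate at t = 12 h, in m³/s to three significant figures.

Q ≈ 46.8 m³/s

By discrete convolution, Q_j = Σ (P_i / 10 mm) · U_{j−i}.
At t = 12 h (j=4): Q = (12.2/10)·6 + (13.2/10)·8 + (24.1/10)·12 = 46.8 m³/s.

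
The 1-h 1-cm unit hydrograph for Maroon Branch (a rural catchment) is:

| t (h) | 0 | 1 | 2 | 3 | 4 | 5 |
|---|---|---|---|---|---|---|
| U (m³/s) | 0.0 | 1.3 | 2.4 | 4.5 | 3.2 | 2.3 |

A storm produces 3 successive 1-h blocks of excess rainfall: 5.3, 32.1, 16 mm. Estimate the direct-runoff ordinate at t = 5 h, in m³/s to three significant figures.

Q ≈ 18.7 m³/s

By discrete convolution, Q_j = Σ (P_i / 10 mm) · U_{j−i}.
At t = 5 h (j=5): Q = (5.3/10)·2.3 + (32.1/10)·3.2 + (16/10)·4.5 = 18.7 m³/s.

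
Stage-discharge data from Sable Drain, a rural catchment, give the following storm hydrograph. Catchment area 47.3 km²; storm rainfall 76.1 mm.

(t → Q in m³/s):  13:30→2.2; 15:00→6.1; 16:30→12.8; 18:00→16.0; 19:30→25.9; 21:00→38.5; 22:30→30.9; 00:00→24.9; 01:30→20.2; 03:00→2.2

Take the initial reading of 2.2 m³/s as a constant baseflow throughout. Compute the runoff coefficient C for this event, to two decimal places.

ΣQ_DR = 157.7 m³/s; V = ΣQ_DR·Δt = 8.516 × 10^5 m³.
Runoff depth d = V / A = 18.00 mm.
C = d / P = 18.00 / 76.1 = 0.24.

C ≈ 0.24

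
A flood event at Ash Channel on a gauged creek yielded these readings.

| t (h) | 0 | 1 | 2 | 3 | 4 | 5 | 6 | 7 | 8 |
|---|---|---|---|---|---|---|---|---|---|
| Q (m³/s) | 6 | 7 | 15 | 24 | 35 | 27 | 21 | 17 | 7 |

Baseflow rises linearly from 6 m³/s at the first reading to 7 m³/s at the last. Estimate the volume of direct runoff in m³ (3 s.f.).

Direct-runoff ordinates (Q − Q_b): 0.00, 0.88, 8.75, 17.62, 28.50, 20.38, 14.25, 10.12, 0.00 m³/s.
ΣQ_DR = 100.5 m³/s.
With Δt = 1 h = 3600 s, V = ΣQ_DR · Δt = 100.5 × 3600 = 3.62 × 10^5 m³.

V ≈ 3.62 × 10^5 m³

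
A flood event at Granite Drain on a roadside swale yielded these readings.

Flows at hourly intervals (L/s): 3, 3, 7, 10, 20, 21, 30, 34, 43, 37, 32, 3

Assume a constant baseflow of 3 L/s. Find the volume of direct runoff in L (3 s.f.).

Direct-runoff ordinates (Q − Q_b): 0.0, 0.0, 4.0, 7.0, 17.0, 18.0, 27.0, 31.0, 40.0, 34.0, 29.0, 0.0 L/s.
ΣQ_DR = 207.0 L/s.
With Δt = 1 h = 3600 s, V = ΣQ_DR · Δt = 207.0 × 3600 = 7.45 × 10^5 L.

V ≈ 7.45 × 10^5 L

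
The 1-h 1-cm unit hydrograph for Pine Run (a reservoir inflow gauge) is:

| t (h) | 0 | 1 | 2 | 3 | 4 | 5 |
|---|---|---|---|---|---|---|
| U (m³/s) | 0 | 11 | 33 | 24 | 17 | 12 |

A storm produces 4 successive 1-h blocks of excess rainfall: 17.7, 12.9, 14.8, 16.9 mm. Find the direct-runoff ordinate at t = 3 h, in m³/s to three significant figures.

By discrete convolution, Q_j = Σ (P_i / 10 mm) · U_{j−i}.
At t = 3 h (j=3): Q = (17.7/10)·24 + (12.9/10)·33 + (14.8/10)·11 + (16.9/10)·0 = 101 m³/s.

Q ≈ 101 m³/s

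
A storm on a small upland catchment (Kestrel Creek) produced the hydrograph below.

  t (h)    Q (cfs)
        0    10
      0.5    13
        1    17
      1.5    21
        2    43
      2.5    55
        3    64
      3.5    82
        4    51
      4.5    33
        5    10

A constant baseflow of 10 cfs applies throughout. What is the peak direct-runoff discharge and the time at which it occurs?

Subtracting baseflow gives direct-runoff ordinates: 0.0, 3.0, 7.0, 11.0, 33.0, 45.0, 54.0, 72.0, 41.0, 23.0, 0.0 cfs.
The maximum is 72.0 cfs, occurring at the reading for t = 3.5 h.

Q_p = 72.0 cfs at t = 3.5 h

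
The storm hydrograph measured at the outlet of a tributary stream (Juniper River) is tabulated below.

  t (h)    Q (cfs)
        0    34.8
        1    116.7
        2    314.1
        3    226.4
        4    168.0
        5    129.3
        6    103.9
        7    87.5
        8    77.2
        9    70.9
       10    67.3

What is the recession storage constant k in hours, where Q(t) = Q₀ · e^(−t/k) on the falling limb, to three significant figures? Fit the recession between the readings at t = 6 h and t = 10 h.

On the falling limb, Q drops from 103.9 to 67.3 cfs between t = 6 h and t = 10 h (Δt = 4 h).
k = −Δt / ln(Q₂/Q₁) = −4 / ln(67.3/103.9) = 9.21 h.

k ≈ 9.21 h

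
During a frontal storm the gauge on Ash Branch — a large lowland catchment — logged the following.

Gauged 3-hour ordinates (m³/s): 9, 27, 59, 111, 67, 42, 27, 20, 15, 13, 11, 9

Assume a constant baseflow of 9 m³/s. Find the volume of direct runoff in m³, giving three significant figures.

Direct-runoff ordinates (Q − Q_b): 0.0, 18.0, 50.0, 102.0, 58.0, 33.0, 18.0, 11.0, 6.0, 4.0, 2.0, 0.0 m³/s.
ΣQ_DR = 302.0 m³/s.
With Δt = 3 h = 10800 s, V = ΣQ_DR · Δt = 302.0 × 10800 = 3.26 × 10^6 m³.

V ≈ 3.26 × 10^6 m³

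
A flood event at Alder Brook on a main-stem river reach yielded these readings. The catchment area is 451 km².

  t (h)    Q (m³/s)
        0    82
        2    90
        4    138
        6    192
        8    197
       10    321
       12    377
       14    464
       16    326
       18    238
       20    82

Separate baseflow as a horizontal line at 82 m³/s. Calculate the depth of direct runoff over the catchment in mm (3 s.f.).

Direct runoff: 0.0, 8.0, 56.0, 110.0, 115.0, 239.0, 295.0, 382.0, 244.0, 156.0, 0.0 m³/s; ΣQ_DR = 1605 m³/s.
V = ΣQ_DR · Δt = 1605 × 7200 s = 1.156 × 10^7 m³.
Over A = 451 km², depth = V / A = 25.6 mm.

d ≈ 25.6 mm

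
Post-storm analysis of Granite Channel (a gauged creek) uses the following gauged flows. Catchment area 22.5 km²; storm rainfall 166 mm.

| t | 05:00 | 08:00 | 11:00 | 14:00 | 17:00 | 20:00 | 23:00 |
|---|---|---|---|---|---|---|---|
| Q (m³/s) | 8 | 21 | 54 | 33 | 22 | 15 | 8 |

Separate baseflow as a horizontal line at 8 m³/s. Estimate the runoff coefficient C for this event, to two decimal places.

C ≈ 0.30

ΣQ_DR = 105.0 m³/s; V = ΣQ_DR·Δt = 1.134 × 10^6 m³.
Runoff depth d = V / A = 50.40 mm.
C = d / P = 50.40 / 166 = 0.30.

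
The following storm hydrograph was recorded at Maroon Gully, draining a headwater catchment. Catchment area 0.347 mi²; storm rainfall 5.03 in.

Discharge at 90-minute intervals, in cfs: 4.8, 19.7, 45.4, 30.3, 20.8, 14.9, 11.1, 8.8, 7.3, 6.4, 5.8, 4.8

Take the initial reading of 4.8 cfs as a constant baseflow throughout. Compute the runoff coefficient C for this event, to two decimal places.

C ≈ 0.16

ΣQ_DR = 122.5 cfs; V = ΣQ_DR·Δt = 6.615 × 10^5 ft³.
Runoff depth d = V / A = 0.8206 in.
C = d / P = 0.8206 / 5.03 = 0.16.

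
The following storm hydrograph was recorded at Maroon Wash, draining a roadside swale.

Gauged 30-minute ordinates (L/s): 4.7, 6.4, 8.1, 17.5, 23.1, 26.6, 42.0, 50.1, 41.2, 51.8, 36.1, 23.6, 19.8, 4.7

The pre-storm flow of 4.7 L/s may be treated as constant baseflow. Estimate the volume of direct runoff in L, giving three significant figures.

V ≈ 5.22 × 10^5 L

Direct-runoff ordinates (Q − Q_b): 0.0, 1.7, 3.4, 12.8, 18.4, 21.9, 37.3, 45.4, 36.5, 47.1, 31.4, 18.9, 15.1, 0.0 L/s.
ΣQ_DR = 289.9 L/s.
With Δt = 0.5 h = 1800 s, V = ΣQ_DR · Δt = 289.9 × 1800 = 5.22 × 10^5 L.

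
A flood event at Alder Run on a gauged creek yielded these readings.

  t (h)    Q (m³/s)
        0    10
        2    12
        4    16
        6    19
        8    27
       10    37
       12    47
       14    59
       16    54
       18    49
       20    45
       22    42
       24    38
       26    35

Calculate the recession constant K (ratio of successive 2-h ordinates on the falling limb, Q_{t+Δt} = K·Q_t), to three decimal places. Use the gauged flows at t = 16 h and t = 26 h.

Using the recession-limb readings at t = 16 h and t = 26 h: Q falls from 54 to 35 m³/s over 5 intervals.
K = (Q₂/Q₁)^(1/5) = (35/54)^(1/5) = 0.917.

K ≈ 0.917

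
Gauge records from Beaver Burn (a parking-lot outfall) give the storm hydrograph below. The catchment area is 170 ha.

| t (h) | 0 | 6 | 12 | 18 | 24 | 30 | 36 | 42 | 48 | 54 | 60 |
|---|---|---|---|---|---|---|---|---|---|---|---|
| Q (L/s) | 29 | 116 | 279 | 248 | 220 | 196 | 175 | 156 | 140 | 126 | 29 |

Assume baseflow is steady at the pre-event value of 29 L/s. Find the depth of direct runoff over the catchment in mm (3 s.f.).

d ≈ 17.7 mm

Direct runoff: 0.0, 87.0, 250.0, 219.0, 191.0, 167.0, 146.0, 127.0, 111.0, 97.0, 0.0 L/s; ΣQ_DR = 1395 L/s.
V = ΣQ_DR · Δt = 1395 × 21600 s = 3.013 × 10^7 L.
Over A = 170 ha, depth = V / A = 17.7 mm.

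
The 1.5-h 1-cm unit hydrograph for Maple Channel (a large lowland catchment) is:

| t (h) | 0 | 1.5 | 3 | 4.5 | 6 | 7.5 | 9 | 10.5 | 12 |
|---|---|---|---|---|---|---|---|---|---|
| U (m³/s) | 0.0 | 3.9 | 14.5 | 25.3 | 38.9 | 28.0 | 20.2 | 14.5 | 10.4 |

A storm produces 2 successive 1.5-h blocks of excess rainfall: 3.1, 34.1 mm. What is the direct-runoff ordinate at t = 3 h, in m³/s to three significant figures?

Q ≈ 17.8 m³/s

By discrete convolution, Q_j = Σ (P_i / 10 mm) · U_{j−i}.
At t = 3 h (j=2): Q = (3.1/10)·14.5 + (34.1/10)·3.9 = 17.8 m³/s.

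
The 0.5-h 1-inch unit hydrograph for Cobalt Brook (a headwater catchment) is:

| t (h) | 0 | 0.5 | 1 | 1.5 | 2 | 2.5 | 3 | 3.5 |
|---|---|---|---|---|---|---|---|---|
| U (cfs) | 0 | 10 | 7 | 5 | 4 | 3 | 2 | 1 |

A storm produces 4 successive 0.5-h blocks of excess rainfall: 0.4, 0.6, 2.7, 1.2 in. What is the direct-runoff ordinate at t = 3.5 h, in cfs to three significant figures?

By discrete convolution, Q_j = Σ (P_i / 1 in) · U_{j−i}.
At t = 3.5 h (j=7): Q = (0.4/1)·1 + (0.6/1)·2 + (2.7/1)·3 + (1.2/1)·4 = 14.5 cfs.

Q ≈ 14.5 cfs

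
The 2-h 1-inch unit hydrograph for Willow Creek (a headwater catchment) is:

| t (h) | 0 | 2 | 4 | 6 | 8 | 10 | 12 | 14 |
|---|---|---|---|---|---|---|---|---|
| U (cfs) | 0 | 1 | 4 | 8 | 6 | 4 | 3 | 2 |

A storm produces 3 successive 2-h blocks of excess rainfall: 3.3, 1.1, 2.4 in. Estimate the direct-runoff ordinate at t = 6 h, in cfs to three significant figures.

By discrete convolution, Q_j = Σ (P_i / 1 in) · U_{j−i}.
At t = 6 h (j=3): Q = (3.3/1)·8 + (1.1/1)·4 + (2.4/1)·1 = 33.2 cfs.

Q ≈ 33.2 cfs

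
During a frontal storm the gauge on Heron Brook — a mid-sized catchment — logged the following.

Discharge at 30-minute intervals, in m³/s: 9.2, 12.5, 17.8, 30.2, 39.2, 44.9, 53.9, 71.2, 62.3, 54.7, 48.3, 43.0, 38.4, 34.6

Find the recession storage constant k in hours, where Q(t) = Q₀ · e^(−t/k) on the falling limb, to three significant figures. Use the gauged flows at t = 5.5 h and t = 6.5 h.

On the falling limb, Q drops from 43.0 to 34.6 m³/s between t = 5.5 h and t = 6.5 h (Δt = 1 h).
k = −Δt / ln(Q₂/Q₁) = −1 / ln(34.6/43.0) = 4.60 h.

k ≈ 4.60 h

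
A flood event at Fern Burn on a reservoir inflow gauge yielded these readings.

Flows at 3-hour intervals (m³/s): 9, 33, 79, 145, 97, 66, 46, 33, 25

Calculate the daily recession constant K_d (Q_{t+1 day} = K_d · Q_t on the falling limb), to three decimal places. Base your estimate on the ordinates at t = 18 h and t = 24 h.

Between t = 18 h and t = 24 h the flow falls from 46 to 25 m³/s over 2×3 h = 6 h.
Per-interval ratio K = (25/46)^(1/2) = 0.7372; K_d = K^(24/3) = 0.087.

K_d ≈ 0.087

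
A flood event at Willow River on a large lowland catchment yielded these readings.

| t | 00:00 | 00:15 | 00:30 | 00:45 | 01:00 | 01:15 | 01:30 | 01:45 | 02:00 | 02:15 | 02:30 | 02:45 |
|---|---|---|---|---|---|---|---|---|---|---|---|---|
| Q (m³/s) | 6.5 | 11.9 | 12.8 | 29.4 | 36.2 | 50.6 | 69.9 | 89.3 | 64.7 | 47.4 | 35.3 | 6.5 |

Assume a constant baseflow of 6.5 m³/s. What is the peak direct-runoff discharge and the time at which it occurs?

Subtracting baseflow gives direct-runoff ordinates: 0.0, 5.4, 6.3, 22.9, 29.7, 44.1, 63.4, 82.8, 58.2, 40.9, 28.8, 0.0 m³/s.
The maximum is 82.8 m³/s, occurring at the reading for t = 01:45.

Q_p = 82.8 m³/s at t = 01:45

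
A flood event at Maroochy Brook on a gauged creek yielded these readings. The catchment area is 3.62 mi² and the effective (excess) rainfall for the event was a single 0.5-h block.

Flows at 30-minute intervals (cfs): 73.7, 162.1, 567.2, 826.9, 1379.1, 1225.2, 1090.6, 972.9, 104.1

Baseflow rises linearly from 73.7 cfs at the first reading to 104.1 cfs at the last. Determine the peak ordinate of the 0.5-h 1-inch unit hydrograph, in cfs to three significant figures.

Direct runoff: 0.00, 84.60, 485.90, 741.80, 1290.20, 1132.50, 994.10, 872.60, 0.00 cfs; ΣQ_DR = 5602 cfs, peak = 1290.20 cfs.
Runoff depth d = ΣQ_DR·Δt / A = 5602 × 1800 / (3.62 mi²) = 1.199 in.
The 1-inch UH is the DRH scaled by (1 in)/d, so U_p = 1290.20 × 1/1.199 = 1080 cfs.

U_p ≈ 1080 cfs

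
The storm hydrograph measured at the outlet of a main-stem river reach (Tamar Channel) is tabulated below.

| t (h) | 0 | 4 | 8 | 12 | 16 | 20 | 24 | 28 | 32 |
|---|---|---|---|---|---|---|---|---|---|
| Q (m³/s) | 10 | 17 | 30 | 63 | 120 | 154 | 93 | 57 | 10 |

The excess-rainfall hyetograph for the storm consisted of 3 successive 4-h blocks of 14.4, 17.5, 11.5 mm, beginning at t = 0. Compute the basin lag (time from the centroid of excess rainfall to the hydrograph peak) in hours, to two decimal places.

t_L ≈ 14.27 h

Centroid of excess rainfall: t_c = Σ P_i·t̄_i / ΣP_i = 5.7327 h (block centres at 2, 6, 10 h).
Hydrograph peak occurs at t = 20 h, so basin lag t_L = 20 − 5.7327 = 14.27 h.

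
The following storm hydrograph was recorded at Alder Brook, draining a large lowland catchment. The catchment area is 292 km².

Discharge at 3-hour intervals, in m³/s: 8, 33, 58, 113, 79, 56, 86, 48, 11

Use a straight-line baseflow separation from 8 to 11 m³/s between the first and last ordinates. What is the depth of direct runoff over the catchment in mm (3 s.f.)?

d ≈ 15.0 mm

Direct runoff: 0.00, 24.62, 49.25, 103.88, 69.50, 46.12, 75.75, 37.38, 0.00 m³/s; ΣQ_DR = 406.5 m³/s.
V = ΣQ_DR · Δt = 406.5 × 10800 s = 4.390 × 10^6 m³.
Over A = 292 km², depth = V / A = 15.0 mm.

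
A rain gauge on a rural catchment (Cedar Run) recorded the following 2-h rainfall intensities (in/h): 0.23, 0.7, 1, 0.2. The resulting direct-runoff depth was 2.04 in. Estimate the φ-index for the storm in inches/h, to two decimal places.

Only the 2 blocks with intensity above φ contribute runoff: 0.7, 1 in/h.
Σ(I−φ)·Δt = d  ⇒  (0.7+1 − 2φ)·2 = 2.04
φ = (1.700 − 2.04/2) / 2 = 0.34 in/h.

φ ≈ 0.34 in/h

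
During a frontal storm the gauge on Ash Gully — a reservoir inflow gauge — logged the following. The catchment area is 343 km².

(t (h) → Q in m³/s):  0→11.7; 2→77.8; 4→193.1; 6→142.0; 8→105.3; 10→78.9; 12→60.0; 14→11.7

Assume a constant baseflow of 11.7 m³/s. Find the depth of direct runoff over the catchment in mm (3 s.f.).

Direct runoff: 0.0, 66.1, 181.4, 130.3, 93.6, 67.2, 48.3, 0.0 m³/s; ΣQ_DR = 586.9 m³/s.
V = ΣQ_DR · Δt = 586.9 × 7200 s = 4.226 × 10^6 m³.
Over A = 343 km², depth = V / A = 12.3 mm.

d ≈ 12.3 mm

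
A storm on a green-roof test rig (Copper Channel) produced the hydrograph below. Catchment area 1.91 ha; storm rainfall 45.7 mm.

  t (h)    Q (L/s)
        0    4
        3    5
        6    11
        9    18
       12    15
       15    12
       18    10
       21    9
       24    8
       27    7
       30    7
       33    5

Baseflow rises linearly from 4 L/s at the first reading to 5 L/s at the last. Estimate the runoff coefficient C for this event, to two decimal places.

ΣQ_DR = 57.00 L/s; V = ΣQ_DR·Δt = 6.156 × 10^5 L.
Runoff depth d = V / A = 32.23 mm.
C = d / P = 32.23 / 45.7 = 0.71.

C ≈ 0.71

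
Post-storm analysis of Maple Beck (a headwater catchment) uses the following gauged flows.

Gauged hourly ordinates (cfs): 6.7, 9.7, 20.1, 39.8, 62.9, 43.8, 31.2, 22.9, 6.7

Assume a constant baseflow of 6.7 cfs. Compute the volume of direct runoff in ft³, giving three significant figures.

Direct-runoff ordinates (Q − Q_b): 0.0, 3.0, 13.4, 33.1, 56.2, 37.1, 24.5, 16.2, 0.0 cfs.
ΣQ_DR = 183.5 cfs.
With Δt = 1 h = 3600 s, V = ΣQ_DR · Δt = 183.5 × 3600 = 6.61 × 10^5 ft³.

V ≈ 6.61 × 10^5 ft³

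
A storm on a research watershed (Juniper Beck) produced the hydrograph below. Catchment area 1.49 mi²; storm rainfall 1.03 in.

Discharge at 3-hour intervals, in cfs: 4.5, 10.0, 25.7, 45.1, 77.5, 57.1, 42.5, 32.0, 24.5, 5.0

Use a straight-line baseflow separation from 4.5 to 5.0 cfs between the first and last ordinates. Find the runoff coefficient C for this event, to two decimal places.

ΣQ_DR = 276.4 cfs; V = ΣQ_DR·Δt = 2.985 × 10^6 ft³.
Runoff depth d = V / A = 0.8624 in.
C = d / P = 0.8624 / 1.03 = 0.84.

C ≈ 0.84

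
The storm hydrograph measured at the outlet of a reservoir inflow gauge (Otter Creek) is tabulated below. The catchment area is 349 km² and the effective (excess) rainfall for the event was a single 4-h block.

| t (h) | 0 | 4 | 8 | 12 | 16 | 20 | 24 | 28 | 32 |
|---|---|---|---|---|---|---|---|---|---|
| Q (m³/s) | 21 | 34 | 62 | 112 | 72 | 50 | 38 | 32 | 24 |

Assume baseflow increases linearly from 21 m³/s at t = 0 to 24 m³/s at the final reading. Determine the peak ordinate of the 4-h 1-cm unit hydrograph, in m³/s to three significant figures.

Direct runoff: 0.00, 12.62, 40.25, 89.88, 49.50, 27.12, 14.75, 8.38, 0.00 m³/s; ΣQ_DR = 242.5 m³/s, peak = 89.88 m³/s.
Runoff depth d = ΣQ_DR·Δt / A = 242.5 × 14400 / (349 km²) = 10.01 mm.
The 1-cm UH is the DRH scaled by (10 mm)/d, so U_p = 89.88 × 10/10.01 = 89.8 m³/s.

U_p ≈ 89.8 m³/s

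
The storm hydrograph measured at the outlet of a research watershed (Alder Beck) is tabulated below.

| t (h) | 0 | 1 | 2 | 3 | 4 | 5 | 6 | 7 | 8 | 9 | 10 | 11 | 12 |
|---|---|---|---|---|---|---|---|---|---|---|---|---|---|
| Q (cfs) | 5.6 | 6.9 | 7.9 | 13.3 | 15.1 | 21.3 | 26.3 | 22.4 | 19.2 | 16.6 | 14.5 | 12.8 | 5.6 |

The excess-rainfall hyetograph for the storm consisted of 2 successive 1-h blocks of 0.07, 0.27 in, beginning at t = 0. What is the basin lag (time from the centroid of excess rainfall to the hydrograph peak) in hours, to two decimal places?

Centroid of excess rainfall: t_c = Σ P_i·t̄_i / ΣP_i = 1.2941 h (block centres at 0.5, 1.5 h).
Hydrograph peak occurs at t = 6 h, so basin lag t_L = 6 − 1.2941 = 4.71 h.

t_L ≈ 4.71 h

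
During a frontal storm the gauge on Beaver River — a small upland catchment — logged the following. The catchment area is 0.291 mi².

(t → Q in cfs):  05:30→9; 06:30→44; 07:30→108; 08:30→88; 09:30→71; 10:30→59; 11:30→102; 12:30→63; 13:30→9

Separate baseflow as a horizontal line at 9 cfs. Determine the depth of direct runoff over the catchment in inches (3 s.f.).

d ≈ 2.51 in

Direct runoff: 0.0, 35.0, 99.0, 79.0, 62.0, 50.0, 93.0, 54.0, 0.0 cfs; ΣQ_DR = 472.0 cfs.
V = ΣQ_DR · Δt = 472.0 × 3600 s = 1.699 × 10^6 ft³.
Over A = 0.291 mi², depth = V / A = 2.51 in.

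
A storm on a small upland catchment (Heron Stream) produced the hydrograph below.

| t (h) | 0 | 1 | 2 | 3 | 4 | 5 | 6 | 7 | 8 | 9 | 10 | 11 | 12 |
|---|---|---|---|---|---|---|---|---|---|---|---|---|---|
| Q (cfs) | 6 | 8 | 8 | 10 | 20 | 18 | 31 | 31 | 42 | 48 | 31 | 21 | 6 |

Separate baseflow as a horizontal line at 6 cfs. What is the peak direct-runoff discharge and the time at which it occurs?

Subtracting baseflow gives direct-runoff ordinates: 0.0, 2.0, 2.0, 4.0, 14.0, 12.0, 25.0, 25.0, 36.0, 42.0, 25.0, 15.0, 0.0 cfs.
The maximum is 42.0 cfs, occurring at the reading for t = 9 h.

Q_p = 42.0 cfs at t = 9 h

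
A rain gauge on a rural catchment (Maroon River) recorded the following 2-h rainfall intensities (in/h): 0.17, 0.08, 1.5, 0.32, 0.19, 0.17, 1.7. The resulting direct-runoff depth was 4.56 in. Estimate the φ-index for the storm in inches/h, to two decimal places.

Only the 2 blocks with intensity above φ contribute runoff: 1.5, 1.7 in/h.
Σ(I−φ)·Δt = d  ⇒  (1.5+1.7 − 2φ)·2 = 4.56
φ = (3.200 − 4.56/2) / 2 = 0.46 in/h.

φ ≈ 0.46 in/h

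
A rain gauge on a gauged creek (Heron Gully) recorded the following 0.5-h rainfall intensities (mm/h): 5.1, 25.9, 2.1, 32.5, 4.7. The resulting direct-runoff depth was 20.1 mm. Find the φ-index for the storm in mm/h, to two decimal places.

Only the 2 blocks with intensity above φ contribute runoff: 25.9, 32.5 mm/h.
Σ(I−φ)·Δt = d  ⇒  (25.9+32.5 − 2φ)·0.5 = 20.1
φ = (58.40 − 20.1/0.5) / 2 = 9.10 mm/h.

φ ≈ 9.10 mm/h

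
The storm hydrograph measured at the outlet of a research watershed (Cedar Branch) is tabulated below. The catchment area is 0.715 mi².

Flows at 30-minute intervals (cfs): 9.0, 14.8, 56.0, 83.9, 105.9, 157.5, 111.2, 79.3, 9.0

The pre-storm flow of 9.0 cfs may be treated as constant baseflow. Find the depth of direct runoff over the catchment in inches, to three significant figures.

d ≈ 0.591 in

Direct runoff: 0.0, 5.8, 47.0, 74.9, 96.9, 148.5, 102.2, 70.3, 0.0 cfs; ΣQ_DR = 545.6 cfs.
V = ΣQ_DR · Δt = 545.6 × 1800 s = 9.821 × 10^5 ft³.
Over A = 0.715 mi², depth = V / A = 0.591 in.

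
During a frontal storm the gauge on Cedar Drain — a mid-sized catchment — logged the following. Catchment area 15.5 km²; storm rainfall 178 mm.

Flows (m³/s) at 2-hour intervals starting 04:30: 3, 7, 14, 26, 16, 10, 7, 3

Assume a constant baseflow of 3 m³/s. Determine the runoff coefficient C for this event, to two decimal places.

ΣQ_DR = 62.00 m³/s; V = ΣQ_DR·Δt = 4.464 × 10^5 m³.
Runoff depth d = V / A = 28.80 mm.
C = d / P = 28.80 / 178 = 0.16.

C ≈ 0.16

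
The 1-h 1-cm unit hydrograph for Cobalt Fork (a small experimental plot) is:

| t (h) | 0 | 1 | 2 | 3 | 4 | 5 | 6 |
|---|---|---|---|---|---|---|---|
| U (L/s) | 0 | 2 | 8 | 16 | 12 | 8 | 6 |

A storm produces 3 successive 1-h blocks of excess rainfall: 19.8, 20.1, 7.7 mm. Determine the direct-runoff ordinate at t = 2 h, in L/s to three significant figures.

Q ≈ 19.9 L/s

By discrete convolution, Q_j = Σ (P_i / 10 mm) · U_{j−i}.
At t = 2 h (j=2): Q = (19.8/10)·8 + (20.1/10)·2 + (7.7/10)·0 = 19.9 L/s.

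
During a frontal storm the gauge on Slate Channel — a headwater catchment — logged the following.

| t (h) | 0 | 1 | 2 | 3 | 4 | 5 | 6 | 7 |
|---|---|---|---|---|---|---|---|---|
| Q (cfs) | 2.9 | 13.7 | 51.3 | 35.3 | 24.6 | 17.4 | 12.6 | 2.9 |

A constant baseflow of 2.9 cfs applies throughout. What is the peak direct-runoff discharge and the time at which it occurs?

Q_p = 48.4 cfs at t = 2 h

Subtracting baseflow gives direct-runoff ordinates: 0.0, 10.8, 48.4, 32.4, 21.7, 14.5, 9.7, 0.0 cfs.
The maximum is 48.4 cfs, occurring at the reading for t = 2 h.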